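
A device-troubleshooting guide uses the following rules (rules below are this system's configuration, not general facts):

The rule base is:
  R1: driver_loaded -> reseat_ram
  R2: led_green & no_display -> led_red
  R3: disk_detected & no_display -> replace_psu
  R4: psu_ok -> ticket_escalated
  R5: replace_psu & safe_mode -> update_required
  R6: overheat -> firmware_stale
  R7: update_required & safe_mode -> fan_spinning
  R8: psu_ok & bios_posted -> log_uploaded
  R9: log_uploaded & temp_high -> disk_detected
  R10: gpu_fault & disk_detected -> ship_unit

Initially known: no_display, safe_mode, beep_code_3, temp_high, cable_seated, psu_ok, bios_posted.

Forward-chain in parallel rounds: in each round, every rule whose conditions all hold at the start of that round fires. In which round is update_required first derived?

Round 1 fires R4, R8, giving ticket_escalated, log_uploaded.
Round 2 fires R9, giving disk_detected.
Round 3 fires R3, giving replace_psu.
Round 4 fires R5, giving update_required.
update_required first appears in round 4.

4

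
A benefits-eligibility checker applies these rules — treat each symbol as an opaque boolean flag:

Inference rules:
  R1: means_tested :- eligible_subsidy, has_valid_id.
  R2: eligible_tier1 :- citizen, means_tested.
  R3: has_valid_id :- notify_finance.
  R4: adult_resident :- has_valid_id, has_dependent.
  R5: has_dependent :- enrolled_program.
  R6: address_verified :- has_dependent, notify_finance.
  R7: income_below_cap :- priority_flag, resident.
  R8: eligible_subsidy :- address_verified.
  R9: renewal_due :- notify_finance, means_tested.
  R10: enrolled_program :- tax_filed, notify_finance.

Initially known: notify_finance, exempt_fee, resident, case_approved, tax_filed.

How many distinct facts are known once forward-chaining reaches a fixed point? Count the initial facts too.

13

Round 1 fires R3, R10, giving has_valid_id, enrolled_program.
Round 2 fires R5, giving has_dependent.
Round 3 fires R4, R6, giving adult_resident, address_verified.
Round 4 fires R8, giving eligible_subsidy.
Round 5 fires R1, giving means_tested.
Round 6 fires R9, giving renewal_due.
Closure: {address_verified, adult_resident, case_approved, eligible_subsidy, enrolled_program, exempt_fee, has_dependent, has_valid_id, means_tested, notify_finance, renewal_due, resident, tax_filed} — 13 facts.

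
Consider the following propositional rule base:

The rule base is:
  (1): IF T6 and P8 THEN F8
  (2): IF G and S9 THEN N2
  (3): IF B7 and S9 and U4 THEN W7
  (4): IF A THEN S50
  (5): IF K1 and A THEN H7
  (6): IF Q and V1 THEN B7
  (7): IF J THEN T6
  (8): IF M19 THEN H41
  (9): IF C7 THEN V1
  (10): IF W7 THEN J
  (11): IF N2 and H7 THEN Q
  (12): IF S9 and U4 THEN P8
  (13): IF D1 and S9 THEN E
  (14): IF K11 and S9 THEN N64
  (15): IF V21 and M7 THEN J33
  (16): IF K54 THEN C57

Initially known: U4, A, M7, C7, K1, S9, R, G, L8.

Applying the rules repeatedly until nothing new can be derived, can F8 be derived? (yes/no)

yes

Round 1: (2) [IF G and S9 THEN N2]; (4) [IF A THEN S50]; (5) [IF K1 and A THEN H7]; (9) [IF C7 THEN V1]; (12) [IF S9 and U4 THEN P8]. New: N2, S50, H7, V1, P8.
Round 2: (11) [IF N2 and H7 THEN Q]. New: Q.
Round 3: (6) [IF Q and V1 THEN B7]. New: B7.
Round 4: (3) [IF B7 and S9 and U4 THEN W7]. New: W7.
Round 5: (10) [IF W7 THEN J]. New: J.
Round 6: (7) [IF J THEN T6]. New: T6.
Round 7: (1) [IF T6 and P8 THEN F8]. New: F8.
F8 appears in round 7, so it is derivable.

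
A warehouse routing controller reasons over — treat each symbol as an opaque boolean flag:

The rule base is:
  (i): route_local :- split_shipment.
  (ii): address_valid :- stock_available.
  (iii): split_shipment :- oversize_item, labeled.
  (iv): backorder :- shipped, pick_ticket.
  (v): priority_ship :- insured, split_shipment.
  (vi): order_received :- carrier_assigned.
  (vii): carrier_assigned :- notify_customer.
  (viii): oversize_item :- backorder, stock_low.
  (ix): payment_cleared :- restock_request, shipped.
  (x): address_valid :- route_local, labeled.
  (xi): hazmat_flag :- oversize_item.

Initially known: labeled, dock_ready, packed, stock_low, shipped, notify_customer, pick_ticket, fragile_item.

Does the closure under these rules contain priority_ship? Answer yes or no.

no

Round 1 — (iv), (vii), derive backorder, carrier_assigned.
Round 2 — (vi), (viii), derive order_received, oversize_item.
Round 3 — (iii), (xi), derive split_shipment, hazmat_flag.
Round 4 — (i), derive route_local.
Round 5 — (x), derive address_valid.
Fixed point reached. priority_ship is concluded only by (v); (v) needs insured (never derived).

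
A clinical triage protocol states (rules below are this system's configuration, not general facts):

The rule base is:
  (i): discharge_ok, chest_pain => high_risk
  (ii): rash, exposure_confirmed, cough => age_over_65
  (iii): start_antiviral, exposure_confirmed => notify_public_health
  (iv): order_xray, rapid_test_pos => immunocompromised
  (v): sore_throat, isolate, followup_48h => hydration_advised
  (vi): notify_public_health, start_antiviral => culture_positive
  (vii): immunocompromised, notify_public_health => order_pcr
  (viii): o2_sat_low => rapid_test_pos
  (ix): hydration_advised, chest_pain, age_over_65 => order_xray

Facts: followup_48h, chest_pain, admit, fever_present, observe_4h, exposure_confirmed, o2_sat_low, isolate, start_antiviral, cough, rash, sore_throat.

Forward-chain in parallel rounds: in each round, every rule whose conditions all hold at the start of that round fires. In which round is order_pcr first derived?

4

Round 1 — (ii), (iii), (v), (viii), derive age_over_65, notify_public_health, hydration_advised, rapid_test_pos.
Round 2 — (vi), (ix), derive culture_positive, order_xray.
Round 3 — (iv), derive immunocompromised.
Round 4 — (vii), derive order_pcr.
order_pcr first appears in round 4.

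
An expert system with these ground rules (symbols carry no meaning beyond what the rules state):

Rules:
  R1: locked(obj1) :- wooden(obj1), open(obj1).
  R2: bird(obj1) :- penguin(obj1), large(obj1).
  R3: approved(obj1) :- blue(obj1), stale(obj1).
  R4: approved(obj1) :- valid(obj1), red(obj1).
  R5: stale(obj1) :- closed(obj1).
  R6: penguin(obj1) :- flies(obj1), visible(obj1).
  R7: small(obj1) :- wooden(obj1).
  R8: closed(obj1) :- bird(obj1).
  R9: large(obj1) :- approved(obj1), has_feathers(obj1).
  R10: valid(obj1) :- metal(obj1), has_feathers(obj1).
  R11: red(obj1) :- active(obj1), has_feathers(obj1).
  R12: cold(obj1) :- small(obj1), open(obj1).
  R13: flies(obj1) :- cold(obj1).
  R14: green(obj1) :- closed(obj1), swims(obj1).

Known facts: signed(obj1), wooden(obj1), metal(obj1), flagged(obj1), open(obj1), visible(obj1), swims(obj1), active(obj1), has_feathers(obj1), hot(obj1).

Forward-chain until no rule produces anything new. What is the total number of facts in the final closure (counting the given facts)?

23

[1] R1 [locked(obj1) :- wooden(obj1), open(obj1).]; R7 [small(obj1) :- wooden(obj1).]; R10 [valid(obj1) :- metal(obj1), has_feathers(obj1).]; R11 [red(obj1) :- active(obj1), has_feathers(obj1).]. ⇒ new: locked(obj1), small(obj1), valid(obj1), red(obj1).
[2] R4 [approved(obj1) :- valid(obj1), red(obj1).]; R12 [cold(obj1) :- small(obj1), open(obj1).]. ⇒ new: approved(obj1), cold(obj1).
[3] R9 [large(obj1) :- approved(obj1), has_feathers(obj1).]; R13 [flies(obj1) :- cold(obj1).]. ⇒ new: large(obj1), flies(obj1).
[4] R6 [penguin(obj1) :- flies(obj1), visible(obj1).]. ⇒ new: penguin(obj1).
[5] R2 [bird(obj1) :- penguin(obj1), large(obj1).]. ⇒ new: bird(obj1).
[6] R8 [closed(obj1) :- bird(obj1).]. ⇒ new: closed(obj1).
[7] R5 [stale(obj1) :- closed(obj1).]; R14 [green(obj1) :- closed(obj1), swims(obj1).]. ⇒ new: stale(obj1), green(obj1).
Closure: {active(obj1), approved(obj1), bird(obj1), closed(obj1), cold(obj1), flagged(obj1), flies(obj1), green(obj1), has_feathers(obj1), hot(obj1), large(obj1), locked(obj1), metal(obj1), open(obj1), penguin(obj1), red(obj1), signed(obj1), small(obj1), stale(obj1), swims(obj1), valid(obj1), visible(obj1), wooden(obj1)} — 23 facts.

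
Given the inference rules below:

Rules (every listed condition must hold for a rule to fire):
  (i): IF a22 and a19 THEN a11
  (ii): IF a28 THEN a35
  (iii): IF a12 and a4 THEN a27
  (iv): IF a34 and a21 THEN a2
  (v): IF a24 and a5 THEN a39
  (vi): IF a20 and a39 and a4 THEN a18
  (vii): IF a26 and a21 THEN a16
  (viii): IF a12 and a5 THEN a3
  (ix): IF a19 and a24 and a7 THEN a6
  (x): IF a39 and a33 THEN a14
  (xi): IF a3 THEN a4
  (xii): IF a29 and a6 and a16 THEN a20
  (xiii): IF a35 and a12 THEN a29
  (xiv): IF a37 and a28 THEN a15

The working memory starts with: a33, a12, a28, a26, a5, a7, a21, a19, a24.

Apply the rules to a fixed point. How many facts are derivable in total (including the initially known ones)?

Round 1: (ii) [IF a28 THEN a35]; (v) [IF a24 and a5 THEN a39]; (vii) [IF a26 and a21 THEN a16]; (viii) [IF a12 and a5 THEN a3]; (ix) [IF a19 and a24 and a7 THEN a6]. Adds a35, a39, a16, a3, a6.
Round 2: (x) [IF a39 and a33 THEN a14]; (xi) [IF a3 THEN a4]; (xiii) [IF a35 and a12 THEN a29]. Adds a14, a4, a29.
Round 3: (iii) [IF a12 and a4 THEN a27]; (xii) [IF a29 and a6 and a16 THEN a20]. Adds a27, a20.
Round 4: (vi) [IF a20 and a39 and a4 THEN a18]. Adds a18.
Closure: {a12, a14, a16, a18, a19, a20, a21, a24, a26, a27, a28, a29, a3, a33, a35, a39, a4, a5, a6, a7} — 20 facts.

20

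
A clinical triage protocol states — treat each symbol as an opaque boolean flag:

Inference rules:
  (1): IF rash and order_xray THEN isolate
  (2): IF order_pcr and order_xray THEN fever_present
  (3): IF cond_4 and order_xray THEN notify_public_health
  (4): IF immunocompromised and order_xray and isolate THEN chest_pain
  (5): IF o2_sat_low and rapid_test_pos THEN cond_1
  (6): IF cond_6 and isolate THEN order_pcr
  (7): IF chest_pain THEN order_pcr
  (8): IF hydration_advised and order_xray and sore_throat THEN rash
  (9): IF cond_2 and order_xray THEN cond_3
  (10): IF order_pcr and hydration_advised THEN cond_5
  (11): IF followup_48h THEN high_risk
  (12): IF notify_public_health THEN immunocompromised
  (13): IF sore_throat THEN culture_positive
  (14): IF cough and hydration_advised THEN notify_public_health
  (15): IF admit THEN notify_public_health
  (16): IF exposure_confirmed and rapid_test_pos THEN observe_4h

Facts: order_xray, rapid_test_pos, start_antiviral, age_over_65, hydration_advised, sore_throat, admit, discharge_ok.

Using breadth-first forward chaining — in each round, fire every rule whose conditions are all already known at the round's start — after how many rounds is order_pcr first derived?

Round 1 — (8), (13), (15), derive rash, culture_positive, notify_public_health.
Round 2 — (1), (12), derive isolate, immunocompromised.
Round 3 — (4), derive chest_pain.
Round 4 — (7), derive order_pcr.
order_pcr first appears in round 4.

4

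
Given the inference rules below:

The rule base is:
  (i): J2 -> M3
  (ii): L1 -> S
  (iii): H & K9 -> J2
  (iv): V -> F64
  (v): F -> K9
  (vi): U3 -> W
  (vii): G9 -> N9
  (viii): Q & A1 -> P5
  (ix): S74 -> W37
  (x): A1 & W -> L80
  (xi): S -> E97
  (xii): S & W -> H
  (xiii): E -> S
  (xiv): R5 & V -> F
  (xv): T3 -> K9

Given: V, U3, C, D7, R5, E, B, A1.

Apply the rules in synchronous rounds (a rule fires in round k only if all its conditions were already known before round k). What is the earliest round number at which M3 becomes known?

4

Round 1 fires (iv), (vi), (xiii), (xiv), giving F64, W, S, F.
Round 2 fires (v), (x), (xi), (xii), giving K9, L80, E97, H.
Round 3 fires (iii), giving J2.
Round 4 fires (i), giving M3.
M3 first appears in round 4.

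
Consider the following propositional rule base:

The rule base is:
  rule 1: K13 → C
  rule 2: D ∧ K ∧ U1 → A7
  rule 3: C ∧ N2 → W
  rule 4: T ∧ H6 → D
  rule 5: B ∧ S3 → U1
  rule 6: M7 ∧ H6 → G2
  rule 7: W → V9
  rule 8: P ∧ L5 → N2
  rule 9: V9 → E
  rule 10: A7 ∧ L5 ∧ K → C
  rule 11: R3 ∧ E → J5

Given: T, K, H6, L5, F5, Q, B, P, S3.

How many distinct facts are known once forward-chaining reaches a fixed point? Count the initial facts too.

17

Round 1: rule 4 [T ∧ H6 → D]; rule 5 [B ∧ S3 → U1]; rule 8 [P ∧ L5 → N2]. Adds D, U1, N2.
Round 2: rule 2 [D ∧ K ∧ U1 → A7]. Adds A7.
Round 3: rule 10 [A7 ∧ L5 ∧ K → C]. Adds C.
Round 4: rule 3 [C ∧ N2 → W]. Adds W.
Round 5: rule 7 [W → V9]. Adds V9.
Round 6: rule 9 [V9 → E]. Adds E.
Closure: {A7, B, C, D, E, F5, H6, K, L5, N2, P, Q, S3, T, U1, V9, W} — 17 facts.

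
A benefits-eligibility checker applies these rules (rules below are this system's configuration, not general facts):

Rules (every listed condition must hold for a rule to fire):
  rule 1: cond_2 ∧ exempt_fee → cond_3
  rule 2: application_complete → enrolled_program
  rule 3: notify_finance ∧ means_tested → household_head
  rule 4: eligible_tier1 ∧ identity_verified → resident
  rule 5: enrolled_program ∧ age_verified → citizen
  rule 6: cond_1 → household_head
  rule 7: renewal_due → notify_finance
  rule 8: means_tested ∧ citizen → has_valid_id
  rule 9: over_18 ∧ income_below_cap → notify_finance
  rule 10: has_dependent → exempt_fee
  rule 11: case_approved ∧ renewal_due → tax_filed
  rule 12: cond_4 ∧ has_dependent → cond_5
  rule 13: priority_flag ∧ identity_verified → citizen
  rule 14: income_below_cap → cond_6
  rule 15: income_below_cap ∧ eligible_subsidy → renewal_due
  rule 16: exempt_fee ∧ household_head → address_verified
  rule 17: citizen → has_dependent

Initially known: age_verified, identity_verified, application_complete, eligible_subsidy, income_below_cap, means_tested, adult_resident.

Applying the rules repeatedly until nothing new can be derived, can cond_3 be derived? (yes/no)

no

Round 1: rule 2 [application_complete → enrolled_program]; rule 14 [income_below_cap → cond_6]; rule 15 [income_below_cap ∧ eligible_subsidy → renewal_due]. Adds enrolled_program, cond_6, renewal_due.
Round 2: rule 5 [enrolled_program ∧ age_verified → citizen]; rule 7 [renewal_due → notify_finance]. Adds citizen, notify_finance.
Round 3: rule 3 [notify_finance ∧ means_tested → household_head]; rule 8 [means_tested ∧ citizen → has_valid_id]; rule 17 [citizen → has_dependent]. Adds household_head, has_valid_id, has_dependent.
Round 4: rule 10 [has_dependent → exempt_fee]. Adds exempt_fee.
Round 5: rule 16 [exempt_fee ∧ household_head → address_verified]. Adds address_verified.
Fixed point reached. cond_3 is concluded only by rule 1; rule 1 needs cond_2 (never derived).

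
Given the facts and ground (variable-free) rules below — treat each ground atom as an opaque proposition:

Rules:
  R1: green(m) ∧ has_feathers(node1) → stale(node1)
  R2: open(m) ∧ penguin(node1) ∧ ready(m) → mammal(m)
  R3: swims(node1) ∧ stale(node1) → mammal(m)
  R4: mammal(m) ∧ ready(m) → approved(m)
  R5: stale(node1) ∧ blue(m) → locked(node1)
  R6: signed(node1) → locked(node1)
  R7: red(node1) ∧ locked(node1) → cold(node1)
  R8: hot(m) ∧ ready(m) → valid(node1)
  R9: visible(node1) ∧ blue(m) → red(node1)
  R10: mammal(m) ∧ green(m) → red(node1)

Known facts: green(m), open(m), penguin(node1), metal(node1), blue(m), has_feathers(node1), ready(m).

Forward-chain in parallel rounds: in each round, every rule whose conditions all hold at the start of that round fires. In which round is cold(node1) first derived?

Round 1 fires R1, R2, giving stale(node1), mammal(m).
Round 2 fires R4, R5, R10, giving approved(m), locked(node1), red(node1).
Round 3 fires R7, giving cold(node1).
cold(node1) first appears in round 3.

3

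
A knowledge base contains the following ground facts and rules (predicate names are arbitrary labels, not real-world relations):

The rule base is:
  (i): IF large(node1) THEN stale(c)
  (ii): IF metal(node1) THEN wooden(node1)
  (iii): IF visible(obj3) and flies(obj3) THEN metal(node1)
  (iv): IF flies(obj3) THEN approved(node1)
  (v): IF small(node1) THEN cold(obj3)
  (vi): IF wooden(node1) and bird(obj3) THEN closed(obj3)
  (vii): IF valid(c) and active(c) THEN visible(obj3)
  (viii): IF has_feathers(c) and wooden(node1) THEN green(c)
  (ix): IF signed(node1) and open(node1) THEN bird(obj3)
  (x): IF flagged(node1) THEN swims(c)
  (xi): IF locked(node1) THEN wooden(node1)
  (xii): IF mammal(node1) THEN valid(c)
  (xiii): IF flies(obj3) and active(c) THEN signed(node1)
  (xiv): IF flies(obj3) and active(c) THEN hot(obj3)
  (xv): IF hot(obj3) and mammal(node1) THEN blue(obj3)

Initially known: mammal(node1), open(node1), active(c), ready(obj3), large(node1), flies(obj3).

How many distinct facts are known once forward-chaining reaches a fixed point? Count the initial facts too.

17

[1] (i) [IF large(node1) THEN stale(c)]; (iv) [IF flies(obj3) THEN approved(node1)]; (xii) [IF mammal(node1) THEN valid(c)]; (xiii) [IF flies(obj3) and active(c) THEN signed(node1)]; (xiv) [IF flies(obj3) and active(c) THEN hot(obj3)]. ⇒ new: stale(c), approved(node1), valid(c), signed(node1), hot(obj3).
[2] (vii) [IF valid(c) and active(c) THEN visible(obj3)]; (ix) [IF signed(node1) and open(node1) THEN bird(obj3)]; (xv) [IF hot(obj3) and mammal(node1) THEN blue(obj3)]. ⇒ new: visible(obj3), bird(obj3), blue(obj3).
[3] (iii) [IF visible(obj3) and flies(obj3) THEN metal(node1)]. ⇒ new: metal(node1).
[4] (ii) [IF metal(node1) THEN wooden(node1)]. ⇒ new: wooden(node1).
[5] (vi) [IF wooden(node1) and bird(obj3) THEN closed(obj3)]. ⇒ new: closed(obj3).
Closure: {active(c), approved(node1), bird(obj3), blue(obj3), closed(obj3), flies(obj3), hot(obj3), large(node1), mammal(node1), metal(node1), open(node1), ready(obj3), signed(node1), stale(c), valid(c), visible(obj3), wooden(node1)} — 17 facts.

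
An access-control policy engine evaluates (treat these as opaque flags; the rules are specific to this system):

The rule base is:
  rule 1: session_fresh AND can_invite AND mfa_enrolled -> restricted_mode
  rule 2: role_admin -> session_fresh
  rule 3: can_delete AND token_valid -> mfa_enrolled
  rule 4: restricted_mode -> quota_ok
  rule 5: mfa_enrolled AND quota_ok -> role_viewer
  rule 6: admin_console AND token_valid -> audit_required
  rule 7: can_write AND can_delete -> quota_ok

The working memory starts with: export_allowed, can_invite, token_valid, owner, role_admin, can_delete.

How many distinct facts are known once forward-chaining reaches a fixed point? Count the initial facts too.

[1] rule 2 [role_admin -> session_fresh]; rule 3 [can_delete AND token_valid -> mfa_enrolled]. ⇒ new: session_fresh, mfa_enrolled.
[2] rule 1 [session_fresh AND can_invite AND mfa_enrolled -> restricted_mode]. ⇒ new: restricted_mode.
[3] rule 4 [restricted_mode -> quota_ok]. ⇒ new: quota_ok.
[4] rule 5 [mfa_enrolled AND quota_ok -> role_viewer]. ⇒ new: role_viewer.
Closure: {can_delete, can_invite, export_allowed, mfa_enrolled, owner, quota_ok, restricted_mode, role_admin, role_viewer, session_fresh, token_valid} — 11 facts.

11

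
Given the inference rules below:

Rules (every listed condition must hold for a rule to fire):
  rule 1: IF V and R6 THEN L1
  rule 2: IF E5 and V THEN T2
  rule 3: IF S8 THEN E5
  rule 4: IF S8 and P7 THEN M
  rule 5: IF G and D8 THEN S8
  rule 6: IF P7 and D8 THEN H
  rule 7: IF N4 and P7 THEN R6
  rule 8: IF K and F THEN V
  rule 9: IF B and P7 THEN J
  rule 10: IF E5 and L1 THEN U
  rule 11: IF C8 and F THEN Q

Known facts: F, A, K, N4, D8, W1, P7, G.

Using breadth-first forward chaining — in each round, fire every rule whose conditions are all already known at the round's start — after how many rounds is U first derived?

3

Round 1 — rule 5, rule 6, rule 7, rule 8, derive S8, H, R6, V.
Round 2 — rule 1, rule 3, rule 4, derive L1, E5, M.
Round 3 — rule 2, rule 10, derive T2, U.
U first appears in round 3.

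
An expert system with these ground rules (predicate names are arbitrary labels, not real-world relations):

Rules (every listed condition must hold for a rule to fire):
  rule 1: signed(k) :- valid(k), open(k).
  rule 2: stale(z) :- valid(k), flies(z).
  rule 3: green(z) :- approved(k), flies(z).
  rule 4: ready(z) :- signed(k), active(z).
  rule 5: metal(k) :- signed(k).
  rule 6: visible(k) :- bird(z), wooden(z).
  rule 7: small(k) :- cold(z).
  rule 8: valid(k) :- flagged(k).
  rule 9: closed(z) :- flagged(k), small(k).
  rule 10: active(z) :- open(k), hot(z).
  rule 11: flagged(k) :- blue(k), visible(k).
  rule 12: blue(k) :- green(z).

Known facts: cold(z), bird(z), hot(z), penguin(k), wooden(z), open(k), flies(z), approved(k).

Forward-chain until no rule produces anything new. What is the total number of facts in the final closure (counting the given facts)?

20

Round 1: rule 3 [green(z) :- approved(k), flies(z).]; rule 6 [visible(k) :- bird(z), wooden(z).]; rule 7 [small(k) :- cold(z).]; rule 10 [active(z) :- open(k), hot(z).]. Adds green(z), visible(k), small(k), active(z).
Round 2: rule 12 [blue(k) :- green(z).]. Adds blue(k).
Round 3: rule 11 [flagged(k) :- blue(k), visible(k).]. Adds flagged(k).
Round 4: rule 8 [valid(k) :- flagged(k).]; rule 9 [closed(z) :- flagged(k), small(k).]. Adds valid(k), closed(z).
Round 5: rule 1 [signed(k) :- valid(k), open(k).]; rule 2 [stale(z) :- valid(k), flies(z).]. Adds signed(k), stale(z).
Round 6: rule 4 [ready(z) :- signed(k), active(z).]; rule 5 [metal(k) :- signed(k).]. Adds ready(z), metal(k).
Closure: {active(z), approved(k), bird(z), blue(k), closed(z), cold(z), flagged(k), flies(z), green(z), hot(z), metal(k), open(k), penguin(k), ready(z), signed(k), small(k), stale(z), valid(k), visible(k), wooden(z)} — 20 facts.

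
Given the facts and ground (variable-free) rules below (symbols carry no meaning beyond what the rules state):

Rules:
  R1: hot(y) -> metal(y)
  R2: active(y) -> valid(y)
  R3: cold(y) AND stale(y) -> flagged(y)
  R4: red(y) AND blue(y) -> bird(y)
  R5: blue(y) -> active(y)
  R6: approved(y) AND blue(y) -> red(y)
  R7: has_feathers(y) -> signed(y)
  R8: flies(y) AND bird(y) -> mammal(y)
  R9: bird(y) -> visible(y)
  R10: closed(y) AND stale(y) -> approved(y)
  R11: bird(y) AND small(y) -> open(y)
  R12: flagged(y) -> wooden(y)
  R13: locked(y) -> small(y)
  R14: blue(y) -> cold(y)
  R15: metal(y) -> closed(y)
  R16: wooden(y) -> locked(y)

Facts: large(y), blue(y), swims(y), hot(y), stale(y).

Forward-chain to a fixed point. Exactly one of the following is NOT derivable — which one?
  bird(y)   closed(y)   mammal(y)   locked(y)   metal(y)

mammal(y)

Round 1 fires R1, R5, R14, giving metal(y), active(y), cold(y).
Round 2 fires R2, R3, R15, giving valid(y), flagged(y), closed(y).
Round 3 fires R10, R12, giving approved(y), wooden(y).
Round 4 fires R6, R16, giving red(y), locked(y).
Round 5 fires R4, R13, giving bird(y), small(y).
Round 6 fires R9, R11, giving visible(y), open(y).
Derived: closed(y) (round 2), locked(y) (round 4), metal(y) (round 1), bird(y) (round 5). mammal(y) never appears in any round.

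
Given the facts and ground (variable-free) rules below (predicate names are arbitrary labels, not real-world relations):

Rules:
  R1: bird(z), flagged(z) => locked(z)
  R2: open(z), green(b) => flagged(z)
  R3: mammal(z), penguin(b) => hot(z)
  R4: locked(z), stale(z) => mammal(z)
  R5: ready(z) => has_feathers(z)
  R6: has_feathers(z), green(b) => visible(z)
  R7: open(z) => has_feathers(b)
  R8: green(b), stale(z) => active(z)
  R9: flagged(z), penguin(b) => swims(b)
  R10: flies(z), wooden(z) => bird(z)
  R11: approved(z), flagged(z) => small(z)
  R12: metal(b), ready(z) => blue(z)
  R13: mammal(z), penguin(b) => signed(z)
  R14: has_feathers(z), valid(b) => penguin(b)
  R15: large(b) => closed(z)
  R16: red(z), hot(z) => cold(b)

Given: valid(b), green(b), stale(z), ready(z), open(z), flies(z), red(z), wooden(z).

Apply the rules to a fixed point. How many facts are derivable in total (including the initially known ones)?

21

Round 1 fires R2, R5, R7, R8, R10, giving flagged(z), has_feathers(z), has_feathers(b), active(z), bird(z).
Round 2 fires R1, R6, R14, giving locked(z), visible(z), penguin(b).
Round 3 fires R4, R9, giving mammal(z), swims(b).
Round 4 fires R3, R13, giving hot(z), signed(z).
Round 5 fires R16, giving cold(b).
Closure: {active(z), bird(z), cold(b), flagged(z), flies(z), green(b), has_feathers(b), has_feathers(z), hot(z), locked(z), mammal(z), open(z), penguin(b), ready(z), red(z), signed(z), stale(z), swims(b), valid(b), visible(z), wooden(z)} — 21 facts.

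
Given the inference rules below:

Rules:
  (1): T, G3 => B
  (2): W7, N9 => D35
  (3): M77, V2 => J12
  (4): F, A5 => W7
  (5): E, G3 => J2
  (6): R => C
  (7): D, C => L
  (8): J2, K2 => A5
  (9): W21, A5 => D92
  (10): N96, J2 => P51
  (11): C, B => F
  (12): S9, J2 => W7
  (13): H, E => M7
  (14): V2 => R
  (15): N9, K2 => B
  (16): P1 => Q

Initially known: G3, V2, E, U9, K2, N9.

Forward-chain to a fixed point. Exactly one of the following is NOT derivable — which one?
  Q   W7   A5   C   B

Q

Round 1 — (5), (14), (15), derive J2, R, B.
Round 2 — (6), (8), derive C, A5.
Round 3 — (11), derive F.
Round 4 — (4), derive W7.
Round 5 — (2), derive D35.
Derived: A5 (round 2), C (round 2), B (round 1), W7 (round 4). Q never appears in any round.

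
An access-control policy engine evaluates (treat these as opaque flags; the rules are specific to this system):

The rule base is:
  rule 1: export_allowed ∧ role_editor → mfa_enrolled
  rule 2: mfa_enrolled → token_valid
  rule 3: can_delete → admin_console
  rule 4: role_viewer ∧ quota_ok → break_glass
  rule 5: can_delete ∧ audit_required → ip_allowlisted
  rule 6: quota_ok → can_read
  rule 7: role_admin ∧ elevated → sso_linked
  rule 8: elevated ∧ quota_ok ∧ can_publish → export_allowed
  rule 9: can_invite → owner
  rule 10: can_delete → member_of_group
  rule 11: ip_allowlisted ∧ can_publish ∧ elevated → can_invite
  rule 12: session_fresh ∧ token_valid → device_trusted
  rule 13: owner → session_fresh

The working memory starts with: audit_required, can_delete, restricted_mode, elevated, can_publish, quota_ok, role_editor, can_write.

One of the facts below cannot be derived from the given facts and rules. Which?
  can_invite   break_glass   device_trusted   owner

[1] rule 3 [can_delete → admin_console]; rule 5 [can_delete ∧ audit_required → ip_allowlisted]; rule 6 [quota_ok → can_read]; rule 8 [elevated ∧ quota_ok ∧ can_publish → export_allowed]; rule 10 [can_delete → member_of_group]. ⇒ new: admin_console, ip_allowlisted, can_read, export_allowed, member_of_group.
[2] rule 1 [export_allowed ∧ role_editor → mfa_enrolled]; rule 11 [ip_allowlisted ∧ can_publish ∧ elevated → can_invite]. ⇒ new: mfa_enrolled, can_invite.
[3] rule 2 [mfa_enrolled → token_valid]; rule 9 [can_invite → owner]. ⇒ new: token_valid, owner.
[4] rule 13 [owner → session_fresh]. ⇒ new: session_fresh.
[5] rule 12 [session_fresh ∧ token_valid → device_trusted]. ⇒ new: device_trusted.
Derived: can_invite (round 2), device_trusted (round 5), owner (round 3). break_glass never appears in any round.

break_glass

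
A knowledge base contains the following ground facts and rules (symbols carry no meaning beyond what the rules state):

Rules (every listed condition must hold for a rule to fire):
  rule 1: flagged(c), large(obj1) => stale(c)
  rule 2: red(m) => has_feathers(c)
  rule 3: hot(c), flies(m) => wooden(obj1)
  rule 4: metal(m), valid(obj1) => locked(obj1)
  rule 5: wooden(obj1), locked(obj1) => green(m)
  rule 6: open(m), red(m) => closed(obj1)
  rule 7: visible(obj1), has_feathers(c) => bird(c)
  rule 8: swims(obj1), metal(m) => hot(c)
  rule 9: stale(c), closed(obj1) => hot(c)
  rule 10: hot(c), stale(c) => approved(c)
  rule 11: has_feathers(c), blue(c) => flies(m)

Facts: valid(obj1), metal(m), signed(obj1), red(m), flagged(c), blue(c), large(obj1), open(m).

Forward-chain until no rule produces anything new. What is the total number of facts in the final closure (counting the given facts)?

17

Round 1: rule 1 [flagged(c), large(obj1) => stale(c)]; rule 2 [red(m) => has_feathers(c)]; rule 4 [metal(m), valid(obj1) => locked(obj1)]; rule 6 [open(m), red(m) => closed(obj1)]. Adds stale(c), has_feathers(c), locked(obj1), closed(obj1).
Round 2: rule 9 [stale(c), closed(obj1) => hot(c)]; rule 11 [has_feathers(c), blue(c) => flies(m)]. Adds hot(c), flies(m).
Round 3: rule 3 [hot(c), flies(m) => wooden(obj1)]; rule 10 [hot(c), stale(c) => approved(c)]. Adds wooden(obj1), approved(c).
Round 4: rule 5 [wooden(obj1), locked(obj1) => green(m)]. Adds green(m).
Closure: {approved(c), blue(c), closed(obj1), flagged(c), flies(m), green(m), has_feathers(c), hot(c), large(obj1), locked(obj1), metal(m), open(m), red(m), signed(obj1), stale(c), valid(obj1), wooden(obj1)} — 17 facts.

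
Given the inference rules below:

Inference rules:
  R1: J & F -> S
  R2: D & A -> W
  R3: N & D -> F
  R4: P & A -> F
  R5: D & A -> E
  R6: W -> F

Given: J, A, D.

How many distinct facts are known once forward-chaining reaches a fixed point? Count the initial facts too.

Round 1 — R2, R5, derive W, E.
Round 2 — R6, derive F.
Round 3 — R1, derive S.
Closure: {A, D, E, F, J, S, W} — 7 facts.

7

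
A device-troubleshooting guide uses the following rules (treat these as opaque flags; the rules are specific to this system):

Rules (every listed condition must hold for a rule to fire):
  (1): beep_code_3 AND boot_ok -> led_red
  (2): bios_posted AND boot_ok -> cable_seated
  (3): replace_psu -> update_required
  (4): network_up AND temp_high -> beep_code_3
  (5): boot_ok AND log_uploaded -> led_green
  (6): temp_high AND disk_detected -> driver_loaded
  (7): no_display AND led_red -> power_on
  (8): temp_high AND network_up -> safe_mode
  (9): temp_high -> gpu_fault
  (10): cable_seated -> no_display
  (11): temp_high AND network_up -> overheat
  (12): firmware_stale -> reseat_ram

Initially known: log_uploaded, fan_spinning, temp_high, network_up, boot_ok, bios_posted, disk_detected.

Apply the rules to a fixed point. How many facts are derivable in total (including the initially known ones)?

17

Round 1 — (2), (4), (5), (6), (8), (9), (11), derive cable_seated, beep_code_3, led_green, driver_loaded, safe_mode, gpu_fault, overheat.
Round 2 — (1), (10), derive led_red, no_display.
Round 3 — (7), derive power_on.
Closure: {beep_code_3, bios_posted, boot_ok, cable_seated, disk_detected, driver_loaded, fan_spinning, gpu_fault, led_green, led_red, log_uploaded, network_up, no_display, overheat, power_on, safe_mode, temp_high} — 17 facts.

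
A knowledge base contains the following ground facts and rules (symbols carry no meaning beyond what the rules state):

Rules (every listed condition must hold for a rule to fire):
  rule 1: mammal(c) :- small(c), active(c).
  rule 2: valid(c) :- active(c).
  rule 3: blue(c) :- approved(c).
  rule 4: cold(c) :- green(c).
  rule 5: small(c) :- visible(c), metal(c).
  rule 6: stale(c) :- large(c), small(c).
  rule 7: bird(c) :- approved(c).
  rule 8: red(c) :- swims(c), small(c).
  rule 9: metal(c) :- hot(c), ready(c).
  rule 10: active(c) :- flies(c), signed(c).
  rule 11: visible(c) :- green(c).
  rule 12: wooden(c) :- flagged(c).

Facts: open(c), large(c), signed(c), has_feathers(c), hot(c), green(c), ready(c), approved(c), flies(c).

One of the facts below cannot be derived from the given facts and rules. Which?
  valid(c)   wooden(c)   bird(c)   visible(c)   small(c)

Round 1: rule 3 [blue(c) :- approved(c).]; rule 4 [cold(c) :- green(c).]; rule 7 [bird(c) :- approved(c).]; rule 9 [metal(c) :- hot(c), ready(c).]; rule 10 [active(c) :- flies(c), signed(c).]; rule 11 [visible(c) :- green(c).]. Adds blue(c), cold(c), bird(c), metal(c), active(c), visible(c).
Round 2: rule 2 [valid(c) :- active(c).]; rule 5 [small(c) :- visible(c), metal(c).]. Adds valid(c), small(c).
Round 3: rule 1 [mammal(c) :- small(c), active(c).]; rule 6 [stale(c) :- large(c), small(c).]. Adds mammal(c), stale(c).
Derived: valid(c) (round 2), bird(c) (round 1), small(c) (round 2), visible(c) (round 1). wooden(c) never appears in any round.

wooden(c)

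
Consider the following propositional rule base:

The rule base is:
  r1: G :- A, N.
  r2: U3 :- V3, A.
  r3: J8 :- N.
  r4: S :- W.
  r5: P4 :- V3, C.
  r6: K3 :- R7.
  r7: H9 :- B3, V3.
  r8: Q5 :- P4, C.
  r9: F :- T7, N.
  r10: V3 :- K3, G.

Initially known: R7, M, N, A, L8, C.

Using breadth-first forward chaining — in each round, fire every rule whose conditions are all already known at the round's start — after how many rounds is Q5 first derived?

4

Round 1: r1 [G :- A, N.]; r3 [J8 :- N.]; r6 [K3 :- R7.]. Adds G, J8, K3.
Round 2: r10 [V3 :- K3, G.]. Adds V3.
Round 3: r2 [U3 :- V3, A.]; r5 [P4 :- V3, C.]. Adds U3, P4.
Round 4: r8 [Q5 :- P4, C.]. Adds Q5.
Q5 first appears in round 4.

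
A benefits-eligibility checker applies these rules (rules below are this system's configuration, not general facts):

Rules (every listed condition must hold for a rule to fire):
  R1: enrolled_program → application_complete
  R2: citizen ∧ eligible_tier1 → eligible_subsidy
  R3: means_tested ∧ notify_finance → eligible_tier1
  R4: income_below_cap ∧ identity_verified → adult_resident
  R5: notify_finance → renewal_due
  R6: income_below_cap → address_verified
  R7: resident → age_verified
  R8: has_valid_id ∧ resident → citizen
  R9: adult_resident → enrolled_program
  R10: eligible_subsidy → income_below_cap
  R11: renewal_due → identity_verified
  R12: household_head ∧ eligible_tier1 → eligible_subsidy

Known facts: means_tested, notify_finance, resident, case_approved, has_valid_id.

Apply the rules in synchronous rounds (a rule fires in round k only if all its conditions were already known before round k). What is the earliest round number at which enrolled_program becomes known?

5

Round 1 — R3, R5, R7, R8, derive eligible_tier1, renewal_due, age_verified, citizen.
Round 2 — R2, R11, derive eligible_subsidy, identity_verified.
Round 3 — R10, derive income_below_cap.
Round 4 — R4, R6, derive adult_resident, address_verified.
Round 5 — R9, derive enrolled_program.
enrolled_program first appears in round 5.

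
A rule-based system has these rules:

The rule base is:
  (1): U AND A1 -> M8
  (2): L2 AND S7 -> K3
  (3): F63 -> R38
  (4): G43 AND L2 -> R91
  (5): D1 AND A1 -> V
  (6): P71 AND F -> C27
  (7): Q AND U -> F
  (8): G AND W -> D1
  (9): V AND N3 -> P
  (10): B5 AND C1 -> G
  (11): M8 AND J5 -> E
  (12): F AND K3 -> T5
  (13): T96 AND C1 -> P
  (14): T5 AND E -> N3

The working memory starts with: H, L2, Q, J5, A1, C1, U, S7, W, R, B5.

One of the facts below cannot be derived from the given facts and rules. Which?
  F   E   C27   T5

Round 1 fires (1), (2), (7), (10), giving M8, K3, F, G.
Round 2 fires (8), (11), (12), giving D1, E, T5.
Round 3 fires (5), (14), giving V, N3.
Round 4 fires (9), giving P.
Derived: E (round 2), T5 (round 2), F (round 1). C27 never appears in any round.

C27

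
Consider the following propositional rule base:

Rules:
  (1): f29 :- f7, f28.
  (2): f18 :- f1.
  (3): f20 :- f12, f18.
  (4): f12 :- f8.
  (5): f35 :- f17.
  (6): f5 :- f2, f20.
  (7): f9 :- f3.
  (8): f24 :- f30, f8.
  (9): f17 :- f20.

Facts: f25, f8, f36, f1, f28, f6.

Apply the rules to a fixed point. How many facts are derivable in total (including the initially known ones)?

11

Round 1 — (2), (4), derive f18, f12.
Round 2 — (3), derive f20.
Round 3 — (9), derive f17.
Round 4 — (5), derive f35.
Closure: {f1, f12, f17, f18, f20, f25, f28, f35, f36, f6, f8} — 11 facts.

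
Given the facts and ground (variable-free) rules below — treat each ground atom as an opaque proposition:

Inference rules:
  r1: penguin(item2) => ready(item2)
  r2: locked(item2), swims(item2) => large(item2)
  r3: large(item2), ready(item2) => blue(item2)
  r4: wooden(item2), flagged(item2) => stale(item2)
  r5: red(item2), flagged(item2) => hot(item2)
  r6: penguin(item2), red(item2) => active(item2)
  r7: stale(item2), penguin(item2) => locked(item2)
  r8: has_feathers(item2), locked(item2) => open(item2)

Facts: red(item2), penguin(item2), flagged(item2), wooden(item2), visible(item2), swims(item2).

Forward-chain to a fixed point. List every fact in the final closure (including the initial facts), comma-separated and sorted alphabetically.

active(item2), blue(item2), flagged(item2), hot(item2), large(item2), locked(item2), penguin(item2), ready(item2), red(item2), stale(item2), swims(item2), visible(item2), wooden(item2)

Round 1: r1 [penguin(item2) => ready(item2)]; r4 [wooden(item2), flagged(item2) => stale(item2)]; r5 [red(item2), flagged(item2) => hot(item2)]; r6 [penguin(item2), red(item2) => active(item2)]. Adds ready(item2), stale(item2), hot(item2), active(item2).
Round 2: r7 [stale(item2), penguin(item2) => locked(item2)]. Adds locked(item2).
Round 3: r2 [locked(item2), swims(item2) => large(item2)]. Adds large(item2).
Round 4: r3 [large(item2), ready(item2) => blue(item2)]. Adds blue(item2).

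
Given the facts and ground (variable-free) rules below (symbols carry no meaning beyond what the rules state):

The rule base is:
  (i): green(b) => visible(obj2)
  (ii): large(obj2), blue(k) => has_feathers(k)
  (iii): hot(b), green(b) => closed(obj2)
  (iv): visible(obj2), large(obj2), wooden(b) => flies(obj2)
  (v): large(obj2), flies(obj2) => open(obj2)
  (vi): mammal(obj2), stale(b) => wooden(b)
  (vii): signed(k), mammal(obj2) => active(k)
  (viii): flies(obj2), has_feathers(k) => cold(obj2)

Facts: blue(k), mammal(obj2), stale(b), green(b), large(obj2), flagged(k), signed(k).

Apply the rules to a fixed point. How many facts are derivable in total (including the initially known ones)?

Round 1: (i) [green(b) => visible(obj2)]; (ii) [large(obj2), blue(k) => has_feathers(k)]; (vi) [mammal(obj2), stale(b) => wooden(b)]; (vii) [signed(k), mammal(obj2) => active(k)]. New: visible(obj2), has_feathers(k), wooden(b), active(k).
Round 2: (iv) [visible(obj2), large(obj2), wooden(b) => flies(obj2)]. New: flies(obj2).
Round 3: (v) [large(obj2), flies(obj2) => open(obj2)]; (viii) [flies(obj2), has_feathers(k) => cold(obj2)]. New: open(obj2), cold(obj2).
Closure: {active(k), blue(k), cold(obj2), flagged(k), flies(obj2), green(b), has_feathers(k), large(obj2), mammal(obj2), open(obj2), signed(k), stale(b), visible(obj2), wooden(b)} — 14 facts.

14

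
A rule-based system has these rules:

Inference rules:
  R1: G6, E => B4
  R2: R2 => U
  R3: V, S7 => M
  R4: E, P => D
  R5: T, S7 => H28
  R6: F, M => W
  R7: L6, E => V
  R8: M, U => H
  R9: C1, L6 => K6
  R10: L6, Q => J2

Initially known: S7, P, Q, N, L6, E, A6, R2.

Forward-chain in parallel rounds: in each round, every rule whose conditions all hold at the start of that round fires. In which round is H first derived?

3

Round 1 — R2, R4, R7, R10, derive U, D, V, J2.
Round 2 — R3, derive M.
Round 3 — R8, derive H.
H first appears in round 3.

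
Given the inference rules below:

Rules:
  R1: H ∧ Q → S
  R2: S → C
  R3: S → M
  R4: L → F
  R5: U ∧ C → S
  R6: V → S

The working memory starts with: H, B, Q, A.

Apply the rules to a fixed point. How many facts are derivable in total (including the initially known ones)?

[1] R1 [H ∧ Q → S]. ⇒ new: S.
[2] R2 [S → C]; R3 [S → M]. ⇒ new: C, M.
Closure: {A, B, C, H, M, Q, S} — 7 facts.

7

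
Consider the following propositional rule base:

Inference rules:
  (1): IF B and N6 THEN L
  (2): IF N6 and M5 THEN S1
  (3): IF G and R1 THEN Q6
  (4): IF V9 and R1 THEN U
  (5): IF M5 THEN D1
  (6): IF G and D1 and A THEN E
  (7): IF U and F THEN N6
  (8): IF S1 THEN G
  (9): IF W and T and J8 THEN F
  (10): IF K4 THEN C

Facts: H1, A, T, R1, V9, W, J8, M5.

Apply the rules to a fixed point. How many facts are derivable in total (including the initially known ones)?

Round 1: (4) [IF V9 and R1 THEN U]; (5) [IF M5 THEN D1]; (9) [IF W and T and J8 THEN F]. New: U, D1, F.
Round 2: (7) [IF U and F THEN N6]. New: N6.
Round 3: (2) [IF N6 and M5 THEN S1]. New: S1.
Round 4: (8) [IF S1 THEN G]. New: G.
Round 5: (3) [IF G and R1 THEN Q6]; (6) [IF G and D1 and A THEN E]. New: Q6, E.
Closure: {A, D1, E, F, G, H1, J8, M5, N6, Q6, R1, S1, T, U, V9, W} — 16 facts.

16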